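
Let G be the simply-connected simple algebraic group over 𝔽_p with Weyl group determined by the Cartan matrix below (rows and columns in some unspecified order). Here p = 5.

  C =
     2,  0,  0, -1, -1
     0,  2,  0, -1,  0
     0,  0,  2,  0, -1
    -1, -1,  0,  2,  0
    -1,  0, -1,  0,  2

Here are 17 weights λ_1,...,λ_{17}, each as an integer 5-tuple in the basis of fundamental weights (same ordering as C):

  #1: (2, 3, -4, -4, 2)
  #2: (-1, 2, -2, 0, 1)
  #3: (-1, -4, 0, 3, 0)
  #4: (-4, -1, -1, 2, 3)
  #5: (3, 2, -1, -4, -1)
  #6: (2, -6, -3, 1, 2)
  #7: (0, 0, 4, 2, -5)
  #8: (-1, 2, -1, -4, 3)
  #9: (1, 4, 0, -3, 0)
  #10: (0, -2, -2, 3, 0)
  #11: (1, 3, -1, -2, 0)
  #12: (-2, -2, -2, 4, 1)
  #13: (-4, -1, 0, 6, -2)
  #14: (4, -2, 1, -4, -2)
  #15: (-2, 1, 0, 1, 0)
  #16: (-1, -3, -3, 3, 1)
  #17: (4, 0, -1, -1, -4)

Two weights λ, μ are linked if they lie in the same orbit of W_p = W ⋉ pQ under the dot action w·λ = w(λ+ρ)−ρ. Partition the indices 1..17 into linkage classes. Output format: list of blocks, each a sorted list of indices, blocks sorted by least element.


Type A_5, rank 5, |W|=720; reorder rows/cols to standard.

Ā_5 reps of the 17 weights (A_5, coords as presented):

  λ_1+ρ ↦ (0, 1, 1, 2, 0) · λ_2+ρ ↦ (0, 2, 0, 1, 1) · λ_3+ρ ↦ (0, 2, 0, 1, 1) · λ_4+ρ ↦ (3, 0, 0, 0, 1) · λ_5+ρ ↦ (1, 0, 0, 3, 0) · λ_6+ρ ↦ (0, 1, 1, 2, 0) · λ_7+ρ ↦ (3, 0, 0, 0, 1) · λ_8+ρ ↦ (3, 0, 0, 0, 1) · λ_9+ρ ↦ (0, 1, 1, 2, 0) · λ_10+ρ ↦ (1, 0, 0, 3, 0) · λ_11+ρ ↦ (1, 2, 1, 1, 0) · λ_12+ρ ↦ (1, 0, 0, 3, 0) · λ_13+ρ ↦ (1, 2, 1, 1, 0) · λ_14+ρ ↦ (0, 2, 0, 1, 1) · λ_15+ρ ↦ (1, 2, 1, 1, 0) · λ_16+ρ ↦ (0, 1, 1, 2, 0) · λ_17+ρ ↦ (2, 0, 2, 0, 0)

The 17 indices split into 6 linkage classes (same alcove rep ⇔ same W_5-dot-orbit):

[[1, 6, 9, 16], [2, 3, 14], [4, 7, 8], [5, 10, 12], [11, 13, 15], [17]]


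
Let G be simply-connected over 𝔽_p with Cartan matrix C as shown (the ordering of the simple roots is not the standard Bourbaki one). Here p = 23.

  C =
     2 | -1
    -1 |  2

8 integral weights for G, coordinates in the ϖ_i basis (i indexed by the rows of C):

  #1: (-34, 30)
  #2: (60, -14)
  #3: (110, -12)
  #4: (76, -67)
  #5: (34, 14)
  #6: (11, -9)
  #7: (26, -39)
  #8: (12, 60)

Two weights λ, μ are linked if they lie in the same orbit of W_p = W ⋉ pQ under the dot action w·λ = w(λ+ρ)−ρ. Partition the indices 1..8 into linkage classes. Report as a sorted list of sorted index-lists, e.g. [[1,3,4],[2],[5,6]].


Type A_2, rank 2, |W|=6; reorder rows/cols to standard.

λ_j+ρ reflected into Ā_23 (⟨·,θ^∨⟩≤23); 2-tuples as given:

  λ_1+ρ ↦ (13, 8)
  λ_2+ρ ↦ (13, 8)
  λ_3+ρ ↦ (4, 8)
  λ_4+ρ ↦ (8, 3)
  λ_5+ρ ↦ (4, 8)
  λ_6+ρ ↦ (4, 8)
  λ_7+ρ ↦ (4, 8)
  λ_8+ρ ↦ (5, 8)

4 distinct reps among the 8 weights ⇒ 4 W_23-linkage classes:

[[1, 2], [3, 5, 6, 7], [4], [8]]


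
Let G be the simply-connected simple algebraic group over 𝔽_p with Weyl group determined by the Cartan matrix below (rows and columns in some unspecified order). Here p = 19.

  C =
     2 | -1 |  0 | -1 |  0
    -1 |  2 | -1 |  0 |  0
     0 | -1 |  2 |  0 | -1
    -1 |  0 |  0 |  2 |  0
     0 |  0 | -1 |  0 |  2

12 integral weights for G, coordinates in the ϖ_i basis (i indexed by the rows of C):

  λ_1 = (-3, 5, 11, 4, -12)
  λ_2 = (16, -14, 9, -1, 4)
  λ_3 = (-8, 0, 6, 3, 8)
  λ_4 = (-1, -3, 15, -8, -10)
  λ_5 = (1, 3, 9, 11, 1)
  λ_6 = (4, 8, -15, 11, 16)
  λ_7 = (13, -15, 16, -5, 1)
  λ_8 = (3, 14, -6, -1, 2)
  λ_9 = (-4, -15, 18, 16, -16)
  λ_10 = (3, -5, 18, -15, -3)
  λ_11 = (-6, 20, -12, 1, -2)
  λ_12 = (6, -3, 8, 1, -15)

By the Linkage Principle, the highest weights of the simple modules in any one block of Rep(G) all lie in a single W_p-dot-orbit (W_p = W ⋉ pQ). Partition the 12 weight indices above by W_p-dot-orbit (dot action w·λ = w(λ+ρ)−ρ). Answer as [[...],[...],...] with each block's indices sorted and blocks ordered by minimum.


Dynkin diagram of C (from the 8 off-diagonal −1 entries): A_5.

W_19-reps of the 12 weights in Ā_19 (same 5-coord order as C):

  [1] (2, 4, 1, 1, 9);  [2] (4, 10, 3, 0, 2);  [3] (2, 4, 1, 1, 9);  [4] (0, 5, 2, 2, 7);  [5] (2, 4, 1, 1, 9);  [6] (0, 5, 2, 2, 7);  [7] (4, 10, 3, 0, 2);  [8] (4, 10, 3, 0, 2);  [9] (4, 10, 3, 0, 2);  [10] (4, 10, 3, 0, 2);  [11] (2, 4, 1, 1, 9);  [12] (0, 5, 2, 2, 7)

3 distinct reps among the 12 weights ⇒ 3 W_19-linkage classes:

[[1, 3, 5, 11], [2, 7, 8, 9, 10], [4, 6, 12]]


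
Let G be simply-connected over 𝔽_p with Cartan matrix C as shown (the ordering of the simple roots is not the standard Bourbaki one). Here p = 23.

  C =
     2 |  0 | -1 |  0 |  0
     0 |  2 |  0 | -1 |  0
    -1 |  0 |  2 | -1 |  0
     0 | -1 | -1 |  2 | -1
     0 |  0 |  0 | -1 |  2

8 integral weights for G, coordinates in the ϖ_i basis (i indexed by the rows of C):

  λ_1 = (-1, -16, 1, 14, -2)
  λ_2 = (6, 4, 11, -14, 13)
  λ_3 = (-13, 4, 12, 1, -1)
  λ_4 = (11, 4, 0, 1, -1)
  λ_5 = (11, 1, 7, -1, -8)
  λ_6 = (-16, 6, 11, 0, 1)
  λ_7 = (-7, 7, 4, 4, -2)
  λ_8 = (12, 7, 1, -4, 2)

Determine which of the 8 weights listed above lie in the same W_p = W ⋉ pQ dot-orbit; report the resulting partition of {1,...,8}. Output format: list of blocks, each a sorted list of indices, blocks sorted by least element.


D_5 Cartan matrix, 5 simple roots permuted; ρ=(1,1,1,1,1).

Ā_23 reps of the 8 weights (D_5, coords as presented):

  1: (0, 14, 1, 1, 0);  2: (5, 8, 1, 3, 1);  3: (12, 5, 1, 2, 0);  4: (12, 5, 1, 2, 0);  5: (12, 5, 1, 2, 0);  6: (12, 5, 1, 2, 0);  7: (5, 8, 1, 3, 1);  8: (12, 5, 1, 2, 0)

These 8 weights hit 3 W_23-dot-orbits; sizes (1, 2, 5):

[[1], [2, 7], [3, 4, 5, 6, 8]]


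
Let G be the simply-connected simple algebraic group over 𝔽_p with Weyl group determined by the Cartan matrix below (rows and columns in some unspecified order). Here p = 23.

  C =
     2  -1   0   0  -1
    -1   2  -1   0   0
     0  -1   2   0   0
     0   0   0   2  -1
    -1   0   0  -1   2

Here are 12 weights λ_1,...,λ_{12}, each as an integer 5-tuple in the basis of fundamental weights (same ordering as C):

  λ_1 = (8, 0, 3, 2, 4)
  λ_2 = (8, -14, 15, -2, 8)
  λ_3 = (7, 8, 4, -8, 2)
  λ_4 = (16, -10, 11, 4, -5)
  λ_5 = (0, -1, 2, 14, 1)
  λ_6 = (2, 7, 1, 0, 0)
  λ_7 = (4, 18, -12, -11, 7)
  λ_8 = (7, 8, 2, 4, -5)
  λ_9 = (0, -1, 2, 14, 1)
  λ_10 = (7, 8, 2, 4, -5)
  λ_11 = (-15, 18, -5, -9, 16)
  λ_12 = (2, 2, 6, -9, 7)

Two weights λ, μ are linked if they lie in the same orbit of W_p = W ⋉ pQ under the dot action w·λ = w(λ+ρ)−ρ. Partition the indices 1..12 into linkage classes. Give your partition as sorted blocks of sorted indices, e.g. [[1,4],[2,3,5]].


Dynkin diagram of C (from the 8 off-diagonal −1 entries): A_5.

Ā_23 reps of the 12 weights (A_5, coords as presented):

  λ_1 → (9, 1, 4, 3, 5);  λ_2 → (4, 9, 3, 1, 4);  λ_3 → (4, 9, 3, 1, 4);  λ_4 → (4, 9, 3, 1, 4);  λ_5 → (1, 0, 3, 15, 2);  λ_6 → (3, 8, 2, 1, 1);  λ_7 → (3, 8, 2, 1, 1);  λ_8 → (4, 9, 3, 1, 4);  λ_9 → (1, 0, 3, 15, 2);  λ_10 → (4, 9, 3, 1, 4);  λ_11 → (9, 1, 4, 3, 5);  λ_12 → (3, 3, 7, 8, 0)

Linkage partition of the 12 weights (5 classes, p=23):

[[1, 11], [2, 3, 4, 8, 10], [5, 9], [6, 7], [12]]


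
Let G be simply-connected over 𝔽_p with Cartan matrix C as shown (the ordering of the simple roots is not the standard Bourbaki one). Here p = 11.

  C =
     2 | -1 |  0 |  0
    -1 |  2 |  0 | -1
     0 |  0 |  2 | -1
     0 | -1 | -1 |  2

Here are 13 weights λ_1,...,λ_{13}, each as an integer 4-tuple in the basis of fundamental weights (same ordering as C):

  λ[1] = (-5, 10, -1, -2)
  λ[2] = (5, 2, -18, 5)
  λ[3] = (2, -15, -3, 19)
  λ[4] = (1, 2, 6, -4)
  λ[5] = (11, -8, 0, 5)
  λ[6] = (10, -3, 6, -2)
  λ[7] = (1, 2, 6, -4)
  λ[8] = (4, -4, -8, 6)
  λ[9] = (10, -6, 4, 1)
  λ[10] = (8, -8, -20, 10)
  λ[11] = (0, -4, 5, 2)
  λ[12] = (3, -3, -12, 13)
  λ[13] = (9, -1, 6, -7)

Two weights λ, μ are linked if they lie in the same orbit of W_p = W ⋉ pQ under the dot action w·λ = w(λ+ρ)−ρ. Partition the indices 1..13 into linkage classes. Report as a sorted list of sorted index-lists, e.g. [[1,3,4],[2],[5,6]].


A_4 Cartan matrix, 4 simple roots permuted; ρ=(1,1,1,1).

λ_j+ρ reflected into Ā_11 (⟨·,θ^∨⟩≤11); 4-tuples as given:

    1: (4, 6, 1, 0)
    2: (4, 2, 0, 3)
    3: (2, 0, 4, 3)
    4: (2, 0, 4, 3)
    5: (4, 6, 1, 0)
    6: (4, 1, 0, 2)
    7: (2, 0, 4, 3)
    8: (2, 0, 4, 3)
    9: (4, 2, 0, 3)
    10: (2, 0, 4, 3)
    11: (2, 1, 6, 0)
    12: (2, 1, 6, 0)
    13: (4, 6, 1, 0)

5 distinct reps among the 13 weights ⇒ 5 W_11-linkage classes:

[[1, 5, 13], [2, 9], [3, 4, 7, 8, 10], [6], [11, 12]]


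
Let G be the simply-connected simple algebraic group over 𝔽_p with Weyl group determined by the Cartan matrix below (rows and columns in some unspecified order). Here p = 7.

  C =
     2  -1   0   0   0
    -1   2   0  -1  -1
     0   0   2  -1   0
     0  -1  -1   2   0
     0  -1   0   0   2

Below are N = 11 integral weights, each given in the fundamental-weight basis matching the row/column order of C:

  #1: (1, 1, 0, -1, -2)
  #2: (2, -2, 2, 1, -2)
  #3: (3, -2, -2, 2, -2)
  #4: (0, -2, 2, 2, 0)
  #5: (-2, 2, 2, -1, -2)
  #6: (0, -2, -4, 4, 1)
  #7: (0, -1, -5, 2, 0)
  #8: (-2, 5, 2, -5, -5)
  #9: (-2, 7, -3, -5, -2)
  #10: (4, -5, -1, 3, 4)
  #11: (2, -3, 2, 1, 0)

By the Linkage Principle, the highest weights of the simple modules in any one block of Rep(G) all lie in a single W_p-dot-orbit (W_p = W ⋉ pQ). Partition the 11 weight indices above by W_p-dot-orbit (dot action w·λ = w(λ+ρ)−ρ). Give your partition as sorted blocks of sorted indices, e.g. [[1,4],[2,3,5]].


Cartan matrix: type D_5 (|W|=1920); un-permuting the 5 rows.

Ā_7 reps of the 11 weights (D_5, coords as presented):

  λ_1 → (2, 1, 1, 0, 1);  λ_2 → (1, 1, 3, 0, 1);  λ_3 → (2, 1, 1, 0, 1);  λ_4 → (0, 1, 3, 0, 0);  λ_5 → (1, 1, 3, 0, 1);  λ_6 → (0, 1, 3, 0, 1);  λ_7 → (0, 1, 3, 0, 0);  λ_8 → (2, 1, 1, 0, 1);  λ_9 → (0, 1, 3, 0, 0);  λ_10 → (1, 1, 3, 0, 1);  λ_11 → (1, 1, 3, 0, 1)

Linkage partition of the 11 weights (4 classes, p=7):

[[1, 3, 8], [2, 5, 10, 11], [4, 7, 9], [6]]


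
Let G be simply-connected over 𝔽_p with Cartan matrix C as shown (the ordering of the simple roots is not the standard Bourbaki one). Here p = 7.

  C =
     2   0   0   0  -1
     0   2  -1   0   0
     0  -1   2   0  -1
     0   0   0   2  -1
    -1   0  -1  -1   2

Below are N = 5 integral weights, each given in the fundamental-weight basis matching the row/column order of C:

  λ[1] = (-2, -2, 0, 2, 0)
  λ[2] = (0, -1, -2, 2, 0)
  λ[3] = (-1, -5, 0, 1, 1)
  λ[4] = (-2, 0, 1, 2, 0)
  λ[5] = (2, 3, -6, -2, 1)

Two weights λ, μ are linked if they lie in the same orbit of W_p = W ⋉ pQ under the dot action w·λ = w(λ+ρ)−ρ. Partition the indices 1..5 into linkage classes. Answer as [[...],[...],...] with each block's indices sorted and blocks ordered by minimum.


D_5 Cartan matrix, 5 simple roots permuted; ρ=(1,1,1,1,1).

Alcove-folded reps (p=7, 5 weights, presented ϖ-order):

  1: (1, 1, 0, 3, 0);  2: (1, 1, 0, 3, 0);  3: (1, 1, 2, 1, 0);  4: (1, 1, 0, 3, 0);  5: (1, 1, 0, 3, 0)

These 5 weights hit 2 W_7-dot-orbits; sizes (4, 1):

[[1, 2, 4, 5], [3]]


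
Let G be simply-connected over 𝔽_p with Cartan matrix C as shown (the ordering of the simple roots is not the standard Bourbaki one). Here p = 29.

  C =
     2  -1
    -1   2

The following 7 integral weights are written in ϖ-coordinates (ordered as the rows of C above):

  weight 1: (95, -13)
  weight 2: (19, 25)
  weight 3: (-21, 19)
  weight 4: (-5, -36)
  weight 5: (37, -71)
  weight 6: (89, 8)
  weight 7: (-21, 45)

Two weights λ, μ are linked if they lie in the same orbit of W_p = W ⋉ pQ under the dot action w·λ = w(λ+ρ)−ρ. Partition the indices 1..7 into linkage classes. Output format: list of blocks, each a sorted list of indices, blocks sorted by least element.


Root system A_2: the 2×2 matrix C matches after relabeling.

Alcove-folded reps (p=29, 7 weights, presented ϖ-order):

  [1] (3, 9) · [2] (3, 9) · [3] (20, 0) · [4] (19, 6) · [5] (3, 9) · [6] (3, 9) · [7] (3, 9)

Partition of {1..7} into 3 W_29-dot-orbits:

[[1, 2, 5, 6, 7], [3], [4]]


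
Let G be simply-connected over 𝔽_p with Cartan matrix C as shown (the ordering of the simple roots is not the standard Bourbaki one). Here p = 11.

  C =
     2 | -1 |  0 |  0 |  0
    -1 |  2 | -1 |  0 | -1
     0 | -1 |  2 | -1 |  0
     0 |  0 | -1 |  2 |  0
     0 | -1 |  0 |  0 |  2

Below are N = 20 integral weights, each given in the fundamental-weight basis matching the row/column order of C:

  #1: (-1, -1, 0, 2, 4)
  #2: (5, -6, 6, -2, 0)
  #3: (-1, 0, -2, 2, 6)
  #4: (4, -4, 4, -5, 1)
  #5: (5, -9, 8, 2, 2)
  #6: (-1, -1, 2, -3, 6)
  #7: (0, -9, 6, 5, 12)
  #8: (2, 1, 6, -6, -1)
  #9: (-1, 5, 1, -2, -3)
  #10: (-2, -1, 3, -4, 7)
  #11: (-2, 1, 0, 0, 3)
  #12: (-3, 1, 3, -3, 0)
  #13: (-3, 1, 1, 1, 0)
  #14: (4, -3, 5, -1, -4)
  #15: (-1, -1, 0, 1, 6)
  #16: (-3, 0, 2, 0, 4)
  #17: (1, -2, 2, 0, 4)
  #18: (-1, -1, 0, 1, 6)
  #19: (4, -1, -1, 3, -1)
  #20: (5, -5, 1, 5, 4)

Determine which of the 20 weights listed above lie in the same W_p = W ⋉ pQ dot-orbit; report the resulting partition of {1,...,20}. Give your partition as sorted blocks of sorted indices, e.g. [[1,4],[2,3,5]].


D_5 Cartan matrix, 5 simple roots permuted; ρ=(1,1,1,1,1).

W_11-reps of the 20 weights in Ā_11 (same 5-coord order as C):

  λ_1+ρ ↦ (0, 0, 1, 3, 5) · λ_2+ρ ↦ (1, 1, 1, 1, 4) · λ_3+ρ ↦ (0, 0, 1, 2, 7) · λ_4+ρ ↦ (2, 0, 2, 2, 1) · λ_5+ρ ↦ (1, 1, 1, 1, 4) · λ_6+ρ ↦ (0, 0, 1, 2, 7) · λ_7+ρ ↦ (0, 3, 1, 0, 2) · λ_8+ρ ↦ (2, 0, 2, 2, 1) · λ_9+ρ ↦ (0, 3, 1, 0, 2) · λ_10+ρ ↦ (0, 0, 1, 2, 7) · λ_11+ρ ↦ (1, 1, 1, 1, 4) · λ_12+ρ ↦ (2, 0, 2, 2, 1) · λ_13+ρ ↦ (2, 0, 2, 2, 1) · λ_14+ρ ↦ (0, 3, 1, 0, 2) · λ_15+ρ ↦ (0, 0, 1, 2, 7) · λ_16+ρ ↦ (1, 1, 1, 1, 4) · λ_17+ρ ↦ (1, 1, 1, 1, 4) · λ_18+ρ ↦ (0, 0, 1, 2, 7) · λ_19+ρ ↦ (5, 0, 0, 4, 0) · λ_20+ρ ↦ (2, 0, 2, 2, 1)

Partition of {1..20} into 6 W_11-dot-orbits:

[[1], [2, 5, 11, 16, 17], [3, 6, 10, 15, 18], [4, 8, 12, 13, 20], [7, 9, 14], [19]]


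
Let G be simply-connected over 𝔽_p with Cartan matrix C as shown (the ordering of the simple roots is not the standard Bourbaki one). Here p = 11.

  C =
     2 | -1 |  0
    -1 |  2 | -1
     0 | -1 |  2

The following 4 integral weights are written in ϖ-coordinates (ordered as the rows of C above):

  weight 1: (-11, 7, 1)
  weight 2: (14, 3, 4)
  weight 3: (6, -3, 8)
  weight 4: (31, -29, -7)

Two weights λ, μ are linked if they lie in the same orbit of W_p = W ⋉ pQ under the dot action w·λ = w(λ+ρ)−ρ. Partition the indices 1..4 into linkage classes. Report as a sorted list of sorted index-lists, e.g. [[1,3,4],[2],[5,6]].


Dynkin diagram of C (from the 4 off-diagonal −1 entries): A_3.

Each λ_j+ρ reduced to Ā_11; 3-tuples below use C's row order:

    [1] (8, 2, 0)
    [2] (2, 2, 4)
    [3] (2, 2, 4)
    [4] (5, 1, 1)

The 4 indices split into 3 linkage classes (same alcove rep ⇔ same W_11-dot-orbit):

[[1], [2, 3], [4]]


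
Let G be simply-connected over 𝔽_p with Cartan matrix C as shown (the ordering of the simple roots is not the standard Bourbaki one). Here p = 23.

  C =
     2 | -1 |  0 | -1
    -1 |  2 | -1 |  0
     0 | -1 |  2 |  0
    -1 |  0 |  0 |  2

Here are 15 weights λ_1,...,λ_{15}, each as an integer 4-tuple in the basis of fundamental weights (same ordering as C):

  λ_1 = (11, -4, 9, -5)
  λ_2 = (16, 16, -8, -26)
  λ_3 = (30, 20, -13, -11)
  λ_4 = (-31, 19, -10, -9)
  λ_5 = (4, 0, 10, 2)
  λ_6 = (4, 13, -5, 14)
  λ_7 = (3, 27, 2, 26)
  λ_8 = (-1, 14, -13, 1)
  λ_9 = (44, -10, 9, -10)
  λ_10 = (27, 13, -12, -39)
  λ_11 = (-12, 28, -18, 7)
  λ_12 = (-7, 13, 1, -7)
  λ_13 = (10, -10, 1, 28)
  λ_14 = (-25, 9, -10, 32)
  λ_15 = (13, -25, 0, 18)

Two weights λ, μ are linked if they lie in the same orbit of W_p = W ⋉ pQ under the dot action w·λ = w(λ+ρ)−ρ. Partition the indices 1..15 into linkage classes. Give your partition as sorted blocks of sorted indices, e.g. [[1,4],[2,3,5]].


C ↔ A_4 under row/col permutation; |W(A_4)| = 120.

Ā_23 reps of the 15 weights (A_4, coords as presented):

  1: (5, 3, 7, 4)
  2: (6, 2, 2, 6)
  3: (6, 2, 2, 6)
  4: (5, 3, 7, 4)
  5: (5, 1, 11, 3)
  6: (5, 3, 7, 4)
  7: (5, 3, 7, 4)
  8: (0, 3, 12, 2)
  9: (0, 9, 4, 1)
  10: (5, 3, 7, 4)
  11: (5, 1, 11, 3)
  12: (6, 2, 2, 6)
  13: (6, 2, 2, 6)
  14: (0, 9, 4, 1)
  15: (0, 9, 4, 1)

These 15 weights hit 5 W_23-dot-orbits; sizes (5, 4, 2, 1, 3):

[[1, 4, 6, 7, 10], [2, 3, 12, 13], [5, 11], [8], [9, 14, 15]]


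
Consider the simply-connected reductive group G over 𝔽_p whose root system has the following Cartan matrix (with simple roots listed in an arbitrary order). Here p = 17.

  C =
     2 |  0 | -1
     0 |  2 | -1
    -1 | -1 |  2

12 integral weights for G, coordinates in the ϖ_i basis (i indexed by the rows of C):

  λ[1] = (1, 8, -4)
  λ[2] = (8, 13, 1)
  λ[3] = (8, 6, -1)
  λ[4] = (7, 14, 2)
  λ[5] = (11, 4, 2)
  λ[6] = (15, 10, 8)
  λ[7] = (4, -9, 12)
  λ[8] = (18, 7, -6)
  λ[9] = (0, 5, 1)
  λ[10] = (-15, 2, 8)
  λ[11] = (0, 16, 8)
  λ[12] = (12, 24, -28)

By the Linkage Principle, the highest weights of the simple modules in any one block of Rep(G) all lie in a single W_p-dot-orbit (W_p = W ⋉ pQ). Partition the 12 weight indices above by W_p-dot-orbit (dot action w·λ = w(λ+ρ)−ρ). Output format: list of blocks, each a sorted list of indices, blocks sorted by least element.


Cartan matrix: type A_3 (|W|=24); un-permuting the 3 rows.

Folding the 12 weights λ_j+ρ into Ā_17 (reps in the given 3-coord order):

  1: (1, 6, 2)
  2: (1, 6, 2)
  3: (9, 7, 0)
  4: (1, 6, 2)
  5: (9, 2, 3)
  6: (1, 6, 2)
  7: (4, 7, 5)
  8: (9, 2, 3)
  9: (1, 6, 2)
  10: (9, 2, 3)
  11: (9, 7, 0)
  12: (4, 8, 3)

The 12 indices split into 5 linkage classes (same alcove rep ⇔ same W_17-dot-orbit):

[[1, 2, 4, 6, 9], [3, 11], [5, 8, 10], [7], [12]]


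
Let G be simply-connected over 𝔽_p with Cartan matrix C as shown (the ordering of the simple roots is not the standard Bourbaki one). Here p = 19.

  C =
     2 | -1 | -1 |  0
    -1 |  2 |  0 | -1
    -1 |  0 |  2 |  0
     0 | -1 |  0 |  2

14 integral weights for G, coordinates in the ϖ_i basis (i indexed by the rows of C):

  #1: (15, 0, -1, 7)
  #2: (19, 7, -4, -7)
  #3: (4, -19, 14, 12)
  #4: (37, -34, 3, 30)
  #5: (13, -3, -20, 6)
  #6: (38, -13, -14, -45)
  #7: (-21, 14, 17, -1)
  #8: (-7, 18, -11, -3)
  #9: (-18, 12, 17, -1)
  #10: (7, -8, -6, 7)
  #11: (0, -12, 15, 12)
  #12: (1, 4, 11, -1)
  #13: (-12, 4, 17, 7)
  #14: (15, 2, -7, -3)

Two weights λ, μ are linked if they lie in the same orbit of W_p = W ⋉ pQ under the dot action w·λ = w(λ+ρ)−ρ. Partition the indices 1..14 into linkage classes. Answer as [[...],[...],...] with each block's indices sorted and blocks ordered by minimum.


Root system A_4: the 4×4 matrix C matches after relabeling.

Ā_19 reps of the 14 weights (A_4, coords as presented):

  1: (10, 1, 6, 2) · 2: (10, 1, 6, 2) · 3: (13, 0, 1, 4) · 4: (2, 2, 10, 0) · 5: (2, 5, 12, 0) · 6: (5, 6, 6, 1) · 7: (13, 0, 1, 4) · 8: (10, 1, 6, 2) · 9: (13, 0, 1, 4) · 10: (4, 3, 1, 1) · 11: (10, 1, 6, 2) · 12: (2, 5, 12, 0) · 13: (5, 6, 6, 1) · 14: (10, 1, 6, 2)

Grouping the 14 weights by Ā_19-representative: 6 linkage classes.

[[1, 2, 8, 11, 14], [3, 7, 9], [4], [5, 12], [6, 13], [10]]


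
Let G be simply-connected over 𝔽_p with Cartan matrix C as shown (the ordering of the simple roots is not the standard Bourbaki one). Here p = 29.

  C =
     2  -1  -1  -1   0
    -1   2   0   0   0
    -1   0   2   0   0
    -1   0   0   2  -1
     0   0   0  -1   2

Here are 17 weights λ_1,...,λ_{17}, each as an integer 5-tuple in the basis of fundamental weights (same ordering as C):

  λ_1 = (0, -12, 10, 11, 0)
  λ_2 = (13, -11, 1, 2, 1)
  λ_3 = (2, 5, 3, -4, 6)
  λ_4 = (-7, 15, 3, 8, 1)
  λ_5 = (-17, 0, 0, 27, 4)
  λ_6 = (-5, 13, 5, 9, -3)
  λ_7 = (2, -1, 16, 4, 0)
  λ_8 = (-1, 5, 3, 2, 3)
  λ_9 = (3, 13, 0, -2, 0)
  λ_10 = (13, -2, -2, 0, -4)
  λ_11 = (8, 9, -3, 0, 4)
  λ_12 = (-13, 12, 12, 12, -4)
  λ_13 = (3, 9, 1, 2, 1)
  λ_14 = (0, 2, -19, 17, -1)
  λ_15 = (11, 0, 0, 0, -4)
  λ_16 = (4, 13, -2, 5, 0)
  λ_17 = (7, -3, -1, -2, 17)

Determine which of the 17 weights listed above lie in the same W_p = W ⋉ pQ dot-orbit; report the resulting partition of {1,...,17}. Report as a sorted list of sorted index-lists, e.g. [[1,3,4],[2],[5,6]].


Cartan matrix: type D_5 (|W|=1920); un-permuting the 5 rows.

λ_j+ρ reflected into Ā_29 (⟨·,θ^∨⟩≤29); 5-tuples as given:

    λ_1+ρ ↦ (10, 1, 1, 2, 1)
    λ_2+ρ ↦ (4, 10, 2, 3, 2)
    λ_3+ρ ↦ (0, 6, 4, 3, 4)
    λ_4+ρ ↦ (4, 10, 2, 3, 2)
    λ_5+ρ ↦ (10, 1, 1, 2, 1)
    λ_6+ρ ↦ (4, 10, 2, 3, 2)
    λ_7+ρ ↦ (3, 0, 17, 0, 1)
    λ_8+ρ ↦ (0, 6, 4, 3, 4)
    λ_9+ρ ↦ (3, 14, 1, 1, 0)
    λ_10+ρ ↦ (10, 1, 1, 2, 1)
    λ_11+ρ ↦ (4, 10, 2, 3, 2)
    λ_12+ρ ↦ (10, 1, 1, 2, 1)
    λ_13+ρ ↦ (4, 10, 2, 3, 2)
    λ_14+ρ ↦ (3, 14, 1, 1, 0)
    λ_15+ρ ↦ (10, 1, 1, 2, 1)
    λ_16+ρ ↦ (3, 14, 1, 1, 0)
    λ_17+ρ ↦ (4, 2, 0, 1, 16)

These 17 weights hit 6 W_29-dot-orbits; sizes (5, 5, 2, 1, 3, 1):

[[1, 5, 10, 12, 15], [2, 4, 6, 11, 13], [3, 8], [7], [9, 14, 16], [17]]


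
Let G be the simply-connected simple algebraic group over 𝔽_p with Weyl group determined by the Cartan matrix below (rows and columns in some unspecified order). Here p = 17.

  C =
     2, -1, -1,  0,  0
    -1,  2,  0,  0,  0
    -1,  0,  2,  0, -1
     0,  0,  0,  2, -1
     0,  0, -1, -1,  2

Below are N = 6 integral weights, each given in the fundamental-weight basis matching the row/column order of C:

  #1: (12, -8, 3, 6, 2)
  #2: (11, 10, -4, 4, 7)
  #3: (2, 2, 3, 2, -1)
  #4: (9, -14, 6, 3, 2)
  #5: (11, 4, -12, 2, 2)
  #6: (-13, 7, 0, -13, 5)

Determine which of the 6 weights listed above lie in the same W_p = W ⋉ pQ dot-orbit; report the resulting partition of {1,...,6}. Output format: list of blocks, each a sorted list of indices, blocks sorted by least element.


Dynkin diagram of C (from the 8 off-diagonal −1 entries): A_5.

W_17-reps of the 6 weights in Ā_17 (same 5-coord order as C):

  1: (3, 3, 4, 3, 0);  2: (1, 5, 3, 5, 3);  3: (3, 3, 4, 3, 0);  4: (3, 3, 4, 3, 0);  5: (1, 5, 3, 5, 3);  6: (1, 5, 3, 5, 3)

Partition of {1..6} into 2 W_17-dot-orbits:

[[1, 3, 4], [2, 5, 6]]


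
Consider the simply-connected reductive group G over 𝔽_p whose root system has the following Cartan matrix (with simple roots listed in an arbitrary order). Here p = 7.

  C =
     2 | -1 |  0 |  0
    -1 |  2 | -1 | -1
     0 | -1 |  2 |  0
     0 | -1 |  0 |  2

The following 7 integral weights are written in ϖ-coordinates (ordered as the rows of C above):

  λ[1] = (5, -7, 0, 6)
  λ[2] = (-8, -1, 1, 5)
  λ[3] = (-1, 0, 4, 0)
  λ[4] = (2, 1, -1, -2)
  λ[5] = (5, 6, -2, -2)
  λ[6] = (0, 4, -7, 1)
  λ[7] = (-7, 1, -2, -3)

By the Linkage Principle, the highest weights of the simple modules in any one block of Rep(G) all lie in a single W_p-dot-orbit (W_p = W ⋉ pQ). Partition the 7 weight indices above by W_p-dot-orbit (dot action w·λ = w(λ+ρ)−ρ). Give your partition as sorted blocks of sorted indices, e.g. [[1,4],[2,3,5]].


Root system D_4: the 4×4 matrix C matches after relabeling.

Folding the 7 weights λ_j+ρ into Ā_7 (reps in the given 4-coord order):

  [1] (0, 0, 5, 1);  [2] (0, 0, 5, 1);  [3] (0, 0, 5, 1);  [4] (3, 1, 0, 1);  [5] (4, 0, 1, 1);  [6] (0, 0, 5, 1);  [7] (4, 1, 1, 0)

These 7 weights hit 4 W_7-dot-orbits; sizes (4, 1, 1, 1):

[[1, 2, 3, 6], [4], [5], [7]]


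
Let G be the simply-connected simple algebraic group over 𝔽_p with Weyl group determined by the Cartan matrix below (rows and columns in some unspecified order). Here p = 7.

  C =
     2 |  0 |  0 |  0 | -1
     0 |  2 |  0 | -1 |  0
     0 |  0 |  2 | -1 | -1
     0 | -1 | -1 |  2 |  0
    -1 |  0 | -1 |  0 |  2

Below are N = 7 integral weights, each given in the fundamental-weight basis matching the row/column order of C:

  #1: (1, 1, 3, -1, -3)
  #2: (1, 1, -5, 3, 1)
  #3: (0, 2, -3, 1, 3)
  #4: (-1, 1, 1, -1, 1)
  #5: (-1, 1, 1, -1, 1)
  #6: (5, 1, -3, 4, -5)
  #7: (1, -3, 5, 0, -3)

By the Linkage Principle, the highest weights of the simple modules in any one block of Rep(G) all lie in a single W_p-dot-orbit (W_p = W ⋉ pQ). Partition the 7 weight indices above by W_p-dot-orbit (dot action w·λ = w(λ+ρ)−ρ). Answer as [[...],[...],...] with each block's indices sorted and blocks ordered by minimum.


Dynkin diagram of C (from the 8 off-diagonal −1 entries): A_5.

λ_j+ρ reflected into Ā_7 (⟨·,θ^∨⟩≤7); 5-tuples as given:

  [1] (0, 2, 2, 0, 2)
  [2] (0, 2, 2, 0, 2)
  [3] (0, 2, 2, 0, 2)
  [4] (0, 2, 2, 0, 2)
  [5] (0, 2, 2, 0, 2)
  [6] (0, 1, 3, 1, 2)
  [7] (0, 1, 3, 1, 2)

Partition of {1..7} into 2 W_7-dot-orbits:

[[1, 2, 3, 4, 5], [6, 7]]


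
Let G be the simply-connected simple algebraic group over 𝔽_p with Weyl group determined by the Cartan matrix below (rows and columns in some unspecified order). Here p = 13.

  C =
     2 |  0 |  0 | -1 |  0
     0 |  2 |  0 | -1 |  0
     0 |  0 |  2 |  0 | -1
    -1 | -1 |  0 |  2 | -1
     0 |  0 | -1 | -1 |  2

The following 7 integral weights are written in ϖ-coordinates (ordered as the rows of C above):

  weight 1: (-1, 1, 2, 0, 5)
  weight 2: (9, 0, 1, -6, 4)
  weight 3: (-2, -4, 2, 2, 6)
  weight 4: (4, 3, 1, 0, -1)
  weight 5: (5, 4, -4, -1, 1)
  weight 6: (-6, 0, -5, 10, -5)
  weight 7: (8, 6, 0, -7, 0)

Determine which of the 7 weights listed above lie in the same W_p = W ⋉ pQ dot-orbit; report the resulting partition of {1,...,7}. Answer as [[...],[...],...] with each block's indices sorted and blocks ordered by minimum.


Root system D_5: the 5×5 matrix C matches after relabeling.

Each λ_j+ρ reduced to Ā_13; 5-tuples below use C's row order:

  [1] (0, 2, 3, 1, 0) · [2] (5, 4, 2, 1, 0) · [3] (0, 2, 3, 1, 0) · [4] (5, 4, 2, 1, 0) · [5] (5, 4, 2, 1, 0) · [6] (3, 1, 4, 1, 1) · [7] (3, 1, 4, 1, 1)

The 7 indices split into 3 linkage classes (same alcove rep ⇔ same W_13-dot-orbit):

[[1, 3], [2, 4, 5], [6, 7]]


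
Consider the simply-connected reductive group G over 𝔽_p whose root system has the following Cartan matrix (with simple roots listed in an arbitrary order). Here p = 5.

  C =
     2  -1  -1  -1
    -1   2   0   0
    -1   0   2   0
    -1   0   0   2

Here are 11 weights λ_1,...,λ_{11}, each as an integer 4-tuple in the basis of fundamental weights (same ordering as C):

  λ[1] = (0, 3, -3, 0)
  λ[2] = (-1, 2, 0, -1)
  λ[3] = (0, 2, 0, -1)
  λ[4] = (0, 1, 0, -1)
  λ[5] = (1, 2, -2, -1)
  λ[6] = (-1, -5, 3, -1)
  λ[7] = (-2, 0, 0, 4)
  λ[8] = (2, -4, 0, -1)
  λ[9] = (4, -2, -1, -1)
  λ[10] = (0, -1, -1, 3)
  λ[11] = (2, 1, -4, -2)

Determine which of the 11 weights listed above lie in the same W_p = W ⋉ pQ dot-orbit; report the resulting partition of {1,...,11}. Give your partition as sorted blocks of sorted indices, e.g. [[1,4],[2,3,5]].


D_4 Cartan matrix, 4 simple roots permuted; ρ=(1,1,1,1).

W_5-reps of the 11 weights in Ā_5 (same 4-coord order as C):

  [1] (0, 3, 1, 0) · [2] (0, 3, 1, 0) · [3] (0, 3, 1, 0) · [4] (1, 2, 1, 0) · [5] (0, 3, 1, 0) · [6] (0, 0, 0, 4) · [7] (0, 0, 0, 4) · [8] (0, 3, 1, 0) · [9] (0, 1, 0, 0) · [10] (0, 0, 0, 4) · [11] (1, 1, 2, 0)

Grouping the 11 weights by Ā_5-representative: 5 linkage classes.

[[1, 2, 3, 5, 8], [4], [6, 7, 10], [9], [11]]


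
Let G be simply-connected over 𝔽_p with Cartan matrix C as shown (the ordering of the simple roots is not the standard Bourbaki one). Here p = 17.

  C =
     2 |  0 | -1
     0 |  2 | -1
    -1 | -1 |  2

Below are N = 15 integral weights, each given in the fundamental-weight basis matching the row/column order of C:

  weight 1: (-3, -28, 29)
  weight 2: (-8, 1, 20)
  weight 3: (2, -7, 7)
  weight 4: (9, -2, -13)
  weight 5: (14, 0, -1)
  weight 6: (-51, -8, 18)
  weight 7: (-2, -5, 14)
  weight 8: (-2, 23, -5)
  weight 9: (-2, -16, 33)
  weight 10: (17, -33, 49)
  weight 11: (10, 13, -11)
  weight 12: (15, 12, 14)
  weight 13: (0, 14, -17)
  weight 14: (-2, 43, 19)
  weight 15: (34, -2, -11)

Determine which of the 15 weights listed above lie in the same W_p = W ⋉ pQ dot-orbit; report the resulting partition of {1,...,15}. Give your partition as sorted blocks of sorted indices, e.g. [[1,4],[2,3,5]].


C ↔ A_3 under row/col permutation; |W(A_3)| = 24.

W_17-reps of the 15 weights in Ā_17 (same 3-coord order as C):

  λ_1 → (1, 4, 10) · λ_2 → (1, 4, 10) · λ_3 → (3, 6, 2) · λ_4 → (1, 10, 2) · λ_5 → (15, 1, 0) · λ_6 → (1, 10, 2) · λ_7 → (1, 4, 10) · λ_8 → (1, 10, 2) · λ_9 → (15, 1, 0) · λ_10 → (15, 1, 0) · λ_11 → (1, 4, 10) · λ_12 → (1, 4, 10) · λ_13 → (15, 1, 0) · λ_14 → (1, 10, 2) · λ_15 → (1, 1, 6)

5 distinct reps among the 15 weights ⇒ 5 W_17-linkage classes:

[[1, 2, 7, 11, 12], [3], [4, 6, 8, 14], [5, 9, 10, 13], [15]]


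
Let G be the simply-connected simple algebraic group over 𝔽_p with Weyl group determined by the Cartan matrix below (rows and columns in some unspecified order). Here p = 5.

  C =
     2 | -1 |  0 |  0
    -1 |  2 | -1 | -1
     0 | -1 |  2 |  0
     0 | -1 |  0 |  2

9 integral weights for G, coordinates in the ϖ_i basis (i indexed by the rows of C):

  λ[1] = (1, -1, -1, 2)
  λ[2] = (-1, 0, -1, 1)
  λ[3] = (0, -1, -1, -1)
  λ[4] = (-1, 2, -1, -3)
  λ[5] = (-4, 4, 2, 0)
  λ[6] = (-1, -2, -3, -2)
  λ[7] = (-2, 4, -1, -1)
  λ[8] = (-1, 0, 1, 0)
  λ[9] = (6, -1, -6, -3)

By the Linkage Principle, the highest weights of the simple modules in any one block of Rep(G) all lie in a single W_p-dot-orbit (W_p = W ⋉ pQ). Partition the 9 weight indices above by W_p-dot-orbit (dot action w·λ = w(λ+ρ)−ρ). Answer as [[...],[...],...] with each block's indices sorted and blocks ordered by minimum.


C ↔ D_4 under row/col permutation; |W(D_4)| = 192.

W_5-reps of the 9 weights in Ā_5 (same 4-coord order as C):

  λ_1 → (2, 0, 0, 3)
  λ_2 → (0, 1, 0, 2)
  λ_3 → (1, 0, 0, 0)
  λ_4 → (0, 1, 0, 2)
  λ_5 → (0, 1, 0, 2)
  λ_6 → (0, 1, 2, 1)
  λ_7 → (1, 0, 0, 0)
  λ_8 → (0, 1, 2, 1)
  λ_9 → (2, 0, 0, 3)

These 9 weights hit 4 W_5-dot-orbits; sizes (2, 3, 2, 2):

[[1, 9], [2, 4, 5], [3, 7], [6, 8]]


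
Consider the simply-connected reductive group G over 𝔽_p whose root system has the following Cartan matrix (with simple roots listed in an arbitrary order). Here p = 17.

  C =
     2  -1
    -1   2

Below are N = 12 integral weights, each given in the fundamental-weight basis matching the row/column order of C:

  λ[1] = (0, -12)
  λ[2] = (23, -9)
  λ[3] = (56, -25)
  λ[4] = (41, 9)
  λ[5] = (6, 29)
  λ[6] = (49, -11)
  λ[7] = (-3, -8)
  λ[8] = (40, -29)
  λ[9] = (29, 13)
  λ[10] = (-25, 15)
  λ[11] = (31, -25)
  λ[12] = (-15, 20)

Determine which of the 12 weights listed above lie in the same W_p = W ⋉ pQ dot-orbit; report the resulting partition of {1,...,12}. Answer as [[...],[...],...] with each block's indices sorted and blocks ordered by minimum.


C ↔ A_2 under row/col permutation; |W(A_2)| = 6.

W_17-reps of the 12 weights in Ā_17 (same 2-coord order as C):

  λ_1 → (10, 1);  λ_2 → (9, 1);  λ_3 → (10, 1);  λ_4 → (9, 1);  λ_5 → (10, 3);  λ_6 → (10, 1);  λ_7 → (7, 2);  λ_8 → (4, 7);  λ_9 → (10, 3);  λ_10 → (9, 1);  λ_11 → (7, 2);  λ_12 → (10, 3)

These 12 weights hit 5 W_17-dot-orbits; sizes (3, 3, 3, 2, 1):

[[1, 3, 6], [2, 4, 10], [5, 9, 12], [7, 11], [8]]


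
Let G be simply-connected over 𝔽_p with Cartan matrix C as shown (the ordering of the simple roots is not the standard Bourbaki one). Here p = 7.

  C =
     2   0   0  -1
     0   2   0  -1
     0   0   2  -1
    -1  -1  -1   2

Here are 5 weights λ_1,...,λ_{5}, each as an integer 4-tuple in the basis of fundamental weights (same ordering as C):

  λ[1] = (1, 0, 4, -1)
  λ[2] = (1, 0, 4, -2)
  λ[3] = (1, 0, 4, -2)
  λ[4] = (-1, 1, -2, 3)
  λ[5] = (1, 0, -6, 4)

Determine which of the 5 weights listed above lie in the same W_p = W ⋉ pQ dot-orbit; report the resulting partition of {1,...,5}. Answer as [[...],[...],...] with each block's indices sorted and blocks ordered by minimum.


Cartan matrix: type D_4 (|W|=192); un-permuting the 4 rows.

λ_j+ρ reflected into Ā_7 (⟨·,θ^∨⟩≤7); 4-tuples as given:

  1: (1, 0, 4, 1) · 2: (1, 0, 4, 1) · 3: (1, 0, 4, 1) · 4: (0, 2, 1, 1) · 5: (1, 0, 4, 1)

Linkage partition of the 5 weights (2 classes, p=7):

[[1, 2, 3, 5], [4]]


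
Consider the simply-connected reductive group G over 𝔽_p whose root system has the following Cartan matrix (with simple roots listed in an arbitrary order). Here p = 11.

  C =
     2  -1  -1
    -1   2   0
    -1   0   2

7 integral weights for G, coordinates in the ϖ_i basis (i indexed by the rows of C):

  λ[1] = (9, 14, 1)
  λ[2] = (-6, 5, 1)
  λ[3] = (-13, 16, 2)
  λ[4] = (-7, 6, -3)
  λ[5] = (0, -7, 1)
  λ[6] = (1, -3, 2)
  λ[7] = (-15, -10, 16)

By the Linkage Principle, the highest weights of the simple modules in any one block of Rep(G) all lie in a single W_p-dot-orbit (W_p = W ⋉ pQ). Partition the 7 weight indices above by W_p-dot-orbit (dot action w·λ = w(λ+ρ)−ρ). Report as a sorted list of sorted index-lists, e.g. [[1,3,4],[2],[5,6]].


A_3 Cartan matrix, 3 simple roots permuted; ρ=(1,1,1).

Ā_11 reps of the 7 weights (A_3, coords as presented):

  1: (1, 1, 6);  2: (2, 1, 3);  3: (2, 1, 3);  4: (1, 1, 6);  5: (2, 1, 3);  6: (0, 2, 3);  7: (2, 1, 3)

Grouping the 7 weights by Ā_11-representative: 3 linkage classes.

[[1, 4], [2, 3, 5, 7], [6]]


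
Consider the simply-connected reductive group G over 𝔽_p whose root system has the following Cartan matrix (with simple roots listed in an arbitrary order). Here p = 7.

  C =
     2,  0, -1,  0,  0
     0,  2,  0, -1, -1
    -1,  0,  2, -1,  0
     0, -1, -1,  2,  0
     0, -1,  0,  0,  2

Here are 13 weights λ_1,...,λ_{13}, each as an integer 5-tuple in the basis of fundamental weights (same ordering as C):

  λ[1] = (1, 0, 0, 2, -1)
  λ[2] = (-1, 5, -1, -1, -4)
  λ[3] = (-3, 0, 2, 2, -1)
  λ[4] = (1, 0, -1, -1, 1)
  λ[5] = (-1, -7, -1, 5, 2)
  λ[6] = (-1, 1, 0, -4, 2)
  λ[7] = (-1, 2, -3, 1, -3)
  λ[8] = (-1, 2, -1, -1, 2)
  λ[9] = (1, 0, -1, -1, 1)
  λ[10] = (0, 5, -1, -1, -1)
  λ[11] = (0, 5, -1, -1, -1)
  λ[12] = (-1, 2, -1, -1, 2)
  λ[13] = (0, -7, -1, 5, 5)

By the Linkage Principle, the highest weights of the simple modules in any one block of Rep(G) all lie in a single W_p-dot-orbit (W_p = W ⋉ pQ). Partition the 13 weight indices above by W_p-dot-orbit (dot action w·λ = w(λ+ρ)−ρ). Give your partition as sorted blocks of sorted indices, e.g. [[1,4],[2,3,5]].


Cartan matrix: type A_5 (|W|=720); un-permuting the 5 rows.

Ā_7 reps of the 13 weights (A_5, coords as presented):

  1: (2, 1, 1, 3, 0);  2: (0, 3, 0, 0, 3);  3: (2, 1, 1, 3, 0);  4: (2, 1, 0, 0, 2);  5: (0, 3, 0, 0, 3);  6: (2, 1, 0, 0, 2);  7: (2, 1, 0, 0, 2);  8: (0, 3, 0, 0, 3);  9: (2, 1, 0, 0, 2);  10: (1, 6, 0, 0, 0);  11: (1, 6, 0, 0, 0);  12: (0, 3, 0, 0, 3);  13: (1, 6, 0, 0, 0)

The 13 indices split into 4 linkage classes (same alcove rep ⇔ same W_7-dot-orbit):

[[1, 3], [2, 5, 8, 12], [4, 6, 7, 9], [10, 11, 13]]


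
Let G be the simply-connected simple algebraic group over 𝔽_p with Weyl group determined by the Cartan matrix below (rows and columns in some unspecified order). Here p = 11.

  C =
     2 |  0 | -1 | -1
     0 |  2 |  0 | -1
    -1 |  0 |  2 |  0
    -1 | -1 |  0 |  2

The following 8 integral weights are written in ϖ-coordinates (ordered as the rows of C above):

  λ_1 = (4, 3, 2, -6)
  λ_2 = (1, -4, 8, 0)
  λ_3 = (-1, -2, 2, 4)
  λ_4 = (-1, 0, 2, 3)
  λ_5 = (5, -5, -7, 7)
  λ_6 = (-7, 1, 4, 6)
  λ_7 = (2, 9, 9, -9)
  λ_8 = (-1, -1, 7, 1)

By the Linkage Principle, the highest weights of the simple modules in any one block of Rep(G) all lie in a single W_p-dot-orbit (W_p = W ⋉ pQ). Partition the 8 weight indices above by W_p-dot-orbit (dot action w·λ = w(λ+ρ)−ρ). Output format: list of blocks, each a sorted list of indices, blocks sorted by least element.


A_4 Cartan matrix, 4 simple roots permuted; ρ=(1,1,1,1).

Ā_11 reps of the 8 weights (A_4, coords as presented):

  1: (0, 1, 3, 4);  2: (0, 0, 8, 2);  3: (0, 1, 3, 4);  4: (0, 1, 3, 4);  5: (0, 1, 3, 4);  6: (5, 2, 1, 1);  7: (5, 2, 1, 1);  8: (0, 0, 8, 2)

Partition of {1..8} into 3 W_11-dot-orbits:

[[1, 3, 4, 5], [2, 8], [6, 7]]


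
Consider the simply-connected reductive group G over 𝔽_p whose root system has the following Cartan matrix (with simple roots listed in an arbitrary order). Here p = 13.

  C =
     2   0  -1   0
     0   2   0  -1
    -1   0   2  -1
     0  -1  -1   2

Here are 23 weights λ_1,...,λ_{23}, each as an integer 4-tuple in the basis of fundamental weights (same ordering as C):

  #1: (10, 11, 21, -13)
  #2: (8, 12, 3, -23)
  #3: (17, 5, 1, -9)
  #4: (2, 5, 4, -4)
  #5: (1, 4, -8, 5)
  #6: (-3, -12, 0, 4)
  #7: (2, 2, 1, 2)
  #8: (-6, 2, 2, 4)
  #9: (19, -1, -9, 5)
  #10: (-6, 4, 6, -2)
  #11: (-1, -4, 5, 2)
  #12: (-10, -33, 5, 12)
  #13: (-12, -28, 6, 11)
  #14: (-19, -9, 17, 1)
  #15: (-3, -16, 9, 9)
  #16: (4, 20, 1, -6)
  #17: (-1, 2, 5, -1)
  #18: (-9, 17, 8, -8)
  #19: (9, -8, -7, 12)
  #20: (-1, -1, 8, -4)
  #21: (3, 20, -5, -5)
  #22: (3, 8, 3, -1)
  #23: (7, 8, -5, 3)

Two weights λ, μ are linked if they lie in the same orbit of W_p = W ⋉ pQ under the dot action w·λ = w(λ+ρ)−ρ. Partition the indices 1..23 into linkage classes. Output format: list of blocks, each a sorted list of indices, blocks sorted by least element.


Root system A_4: the 4×4 matrix C matches after relabeling.

λ_j+ρ reflected into Ā_13 (⟨·,θ^∨⟩≤13); 4-tuples as given:

  [1] (7, 3, 0, 1);  [2] (0, 5, 4, 0);  [3] (5, 0, 1, 5);  [4] (3, 3, 2, 3);  [5] (5, 4, 1, 1);  [6] (5, 4, 1, 1);  [7] (3, 3, 2, 3);  [8] (3, 3, 2, 3);  [9] (5, 0, 1, 5);  [10] (5, 4, 1, 1);  [11] (0, 3, 6, 0);  [12] (0, 3, 6, 0);  [13] (5, 4, 1, 1);  [14] (5, 0, 1, 5);  [15] (3, 3, 2, 3);  [16] (3, 3, 2, 3);  [17] (0, 3, 6, 0);  [18] (5, 4, 1, 1);  [19] (0, 3, 6, 0);  [20] (0, 3, 6, 0);  [21] (0, 5, 4, 0);  [22] (0, 5, 4, 0);  [23] (0, 5, 4, 0)

These 23 weights hit 6 W_13-dot-orbits; sizes (1, 4, 3, 5, 5, 5):

[[1], [2, 21, 22, 23], [3, 9, 14], [4, 7, 8, 15, 16], [5, 6, 10, 13, 18], [11, 12, 17, 19, 20]]


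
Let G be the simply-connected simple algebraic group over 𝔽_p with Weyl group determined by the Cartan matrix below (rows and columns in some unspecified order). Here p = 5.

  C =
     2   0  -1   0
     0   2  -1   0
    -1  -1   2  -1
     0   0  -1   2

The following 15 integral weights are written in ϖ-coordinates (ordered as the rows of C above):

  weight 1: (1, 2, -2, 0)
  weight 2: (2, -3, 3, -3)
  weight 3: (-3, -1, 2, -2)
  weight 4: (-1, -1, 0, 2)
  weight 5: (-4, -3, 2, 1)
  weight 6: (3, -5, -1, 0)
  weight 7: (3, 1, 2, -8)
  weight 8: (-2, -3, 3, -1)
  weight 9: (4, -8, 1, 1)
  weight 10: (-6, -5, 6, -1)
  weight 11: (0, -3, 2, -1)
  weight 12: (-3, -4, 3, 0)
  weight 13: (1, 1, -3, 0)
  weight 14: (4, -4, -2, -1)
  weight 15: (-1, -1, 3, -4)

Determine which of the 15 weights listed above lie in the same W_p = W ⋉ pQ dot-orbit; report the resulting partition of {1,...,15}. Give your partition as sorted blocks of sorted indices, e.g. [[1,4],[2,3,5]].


Dynkin diagram of C (from the 6 off-diagonal −1 entries): D_4.

Each λ_j+ρ reduced to Ā_5; 4-tuples below use C's row order:

  λ_1+ρ ↦ (1, 2, 1, 0)
  λ_2+ρ ↦ (1, 0, 2, 0)
  λ_3+ρ ↦ (2, 0, 0, 1)
  λ_4+ρ ↦ (0, 0, 1, 3)
  λ_5+ρ ↦ (1, 0, 2, 0)
  λ_6+ρ ↦ (0, 0, 1, 3)
  λ_7+ρ ↦ (2, 0, 0, 1)
  λ_8+ρ ↦ (1, 2, 1, 0)
  λ_9+ρ ↦ (2, 0, 0, 1)
  λ_10+ρ ↦ (1, 0, 2, 0)
  λ_11+ρ ↦ (1, 2, 1, 0)
  λ_12+ρ ↦ (1, 2, 1, 0)
  λ_13+ρ ↦ (0, 0, 1, 1)
  λ_14+ρ ↦ (0, 0, 1, 3)
  λ_15+ρ ↦ (0, 0, 1, 3)

Grouping the 15 weights by Ā_5-representative: 5 linkage classes.

[[1, 8, 11, 12], [2, 5, 10], [3, 7, 9], [4, 6, 14, 15], [13]]
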